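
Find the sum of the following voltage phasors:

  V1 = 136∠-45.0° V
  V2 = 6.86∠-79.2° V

Step 1 — Convert each phasor to rectangular form:
  V1 = 136·(cos(-45.0°) + j·sin(-45.0°)) = 96.17 - j96.17 V
  V2 = 6.86·(cos(-79.2°) + j·sin(-79.2°)) = 1.285 - j6.738 V
Step 2 — Sum components: V_total = 97.45 - j102.9 V.
Step 3 — Convert to polar: |V_total| = 141.7 V, ∠V_total = -46.6°.

V_total = 141.7∠-46.6° V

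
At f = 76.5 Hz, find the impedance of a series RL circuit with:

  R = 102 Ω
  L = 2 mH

Step 1 — Angular frequency: ω = 2π·f = 2π·76.5 = 480.7 rad/s.
Step 2 — Component impedances:
  R: Z = R = 102 Ω
  L: Z = jωL = j·480.7·0.002 = 0 + j0.9613 Ω
Step 3 — Series combination: Z_total = R + L = 102 + j0.9613 Ω = 102∠0.5° Ω.

Z = 102 + j0.9613 Ω = 102∠0.5° Ω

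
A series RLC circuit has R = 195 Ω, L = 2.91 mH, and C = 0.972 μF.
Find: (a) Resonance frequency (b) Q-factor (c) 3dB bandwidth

Step 1 — Resonance: ω₀ = 1/√(LC) = 1/√(0.00291·9.72e-07) = 1.88e+04 rad/s.
Step 2 — f₀ = ω₀/(2π) = 2993 Hz.
Step 3 — Series Q: Q = ω₀L/R = 1.88e+04·0.00291/195 = 0.2806.
Step 4 — Bandwidth: Δω = ω₀/Q = 6.701e+04 rad/s; BW = Δω/(2π) = 1.067e+04 Hz.

(a) f₀ = 2993 Hz  (b) Q = 0.2806  (c) BW = 1.067e+04 Hz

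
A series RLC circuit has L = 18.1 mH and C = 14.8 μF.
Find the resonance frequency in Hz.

Step 1 — Resonance condition Im(Z)=0 gives ω₀ = 1/√(LC).
Step 2 — ω₀ = 1/√(0.0181·1.48e-05) = 1932 rad/s.
Step 3 — f₀ = ω₀/(2π) = 307.5 Hz.

f₀ = 307.5 Hz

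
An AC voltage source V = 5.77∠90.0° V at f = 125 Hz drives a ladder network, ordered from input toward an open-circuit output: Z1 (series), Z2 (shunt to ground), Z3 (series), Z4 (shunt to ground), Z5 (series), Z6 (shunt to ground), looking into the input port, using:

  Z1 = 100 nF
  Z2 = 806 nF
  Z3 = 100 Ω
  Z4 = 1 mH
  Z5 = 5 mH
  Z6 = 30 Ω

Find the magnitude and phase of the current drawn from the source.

Step 1 — Angular frequency: ω = 2π·f = 2π·125 = 785.4 rad/s.
Step 2 — Component impedances:
  Z1: Z = 1/(jωC) = -j/(ω·C) = 0 - j1.273e+04 Ω
  Z2: Z = 1/(jωC) = -j/(ω·C) = 0 - j1580 Ω
  Z3: Z = R = 100 Ω
  Z4: Z = jωL = j·785.4·0.001 = 0 + j0.7854 Ω
  Z5: Z = jωL = j·785.4·0.005 = 0 + j3.927 Ω
  Z6: Z = R = 30 Ω
Step 3 — Ladder network (open output): work backward from the far end, alternating series and parallel combinations. Z_in = 99.72 - j1.274e+04 Ω = 1.274e+04∠-89.6° Ω.
Step 4 — Source phasor: V = 5.77∠90.0° V = 0 + j5.77 V.
Step 5 — Ohm's law: I = V / Z_total = (0 + j5.77) / (99.72 - j1.274e+04) = -0.000453 + j3.546e-06 A.
Step 6 — Convert to polar: |I| = 0.000453 A, ∠I = 179.6°.

I = 0.000453∠179.6° A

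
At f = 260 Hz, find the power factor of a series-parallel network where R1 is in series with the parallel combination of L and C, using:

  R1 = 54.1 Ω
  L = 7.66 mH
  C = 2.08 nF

Step 1 — Angular frequency: ω = 2π·f = 2π·260 = 1634 rad/s.
Step 2 — Component impedances:
  R1: Z = R = 54.1 Ω
  L: Z = jωL = j·1634·0.00766 = 0 + j12.51 Ω
  C: Z = 1/(jωC) = -j/(ω·C) = 0 - j2.943e+05 Ω
Step 3 — Parallel branch: L || C = 1/(1/L + 1/C) = 0 + j12.51 Ω.
Step 4 — Series with R1: Z_total = R1 + (L || C) = 54.1 + j12.51 Ω = 55.53∠13.0° Ω.
Step 5 — Power factor: PF = cos(φ) = Re(Z)/|Z| = 54.1/55.528 = 0.9743.
Step 6 — Type: Im(Z) = 12.51 ⇒ lagging (phase φ = 13.0°).

PF = 0.9743 (lagging, φ = 13.0°)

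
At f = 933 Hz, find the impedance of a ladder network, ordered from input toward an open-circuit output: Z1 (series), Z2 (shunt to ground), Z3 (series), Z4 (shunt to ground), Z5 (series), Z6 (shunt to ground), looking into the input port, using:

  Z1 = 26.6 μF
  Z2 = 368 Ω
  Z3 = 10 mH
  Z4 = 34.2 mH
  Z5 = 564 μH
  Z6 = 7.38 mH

Step 1 — Angular frequency: ω = 2π·f = 2π·933 = 5862 rad/s.
Step 2 — Component impedances:
  Z1: Z = 1/(jωC) = -j/(ω·C) = 0 - j6.413 Ω
  Z2: Z = R = 368 Ω
  Z3: Z = jωL = j·5862·0.01 = 0 + j58.62 Ω
  Z4: Z = jωL = j·5862·0.0342 = 0 + j200.5 Ω
  Z5: Z = jωL = j·5862·0.000564 = 0 + j3.306 Ω
  Z6: Z = jωL = j·5862·0.00738 = 0 + j43.26 Ω
Step 3 — Ladder network (open output): work backward from the far end, alternating series and parallel combinations. Z_in = 23.64 + j83.81 Ω = 87.08∠74.2° Ω.

Z = 23.64 + j83.81 Ω = 87.08∠74.2° Ω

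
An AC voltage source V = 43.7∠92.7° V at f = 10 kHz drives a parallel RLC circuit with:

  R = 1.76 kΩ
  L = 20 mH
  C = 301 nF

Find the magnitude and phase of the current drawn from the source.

Step 1 — Angular frequency: ω = 2π·f = 2π·1e+04 = 6.283e+04 rad/s.
Step 2 — Component impedances:
  R: Z = R = 1760 Ω
  L: Z = jωL = j·6.283e+04·0.02 = 0 + j1257 Ω
  C: Z = 1/(jωC) = -j/(ω·C) = 0 - j52.88 Ω
Step 3 — Parallel combination: 1/Z_total = 1/R + 1/L + 1/C; Z_total = 1.729 - j55.14 Ω = 55.17∠-88.2° Ω.
Step 4 — Source phasor: V = 43.7∠92.7° V = -2.059 + j43.65 V.
Step 5 — Ohm's law: I = V / Z_total = (-2.059 + j43.65) / (1.729 - j55.14) = -0.792 - j0.01249 A.
Step 6 — Convert to polar: |I| = 0.7921 A, ∠I = -179.1°.

I = 0.7921∠-179.1° A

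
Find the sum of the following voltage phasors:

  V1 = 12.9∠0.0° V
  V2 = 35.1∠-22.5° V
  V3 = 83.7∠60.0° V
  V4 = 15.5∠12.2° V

Step 1 — Convert each phasor to rectangular form:
  V1 = 12.9·(cos(0.0°) + j·sin(0.0°)) = 12.9 V
  V2 = 35.1·(cos(-22.5°) + j·sin(-22.5°)) = 32.43 - j13.43 V
  V3 = 83.7·(cos(60.0°) + j·sin(60.0°)) = 41.85 + j72.49 V
  V4 = 15.5·(cos(12.2°) + j·sin(12.2°)) = 15.15 + j3.276 V
Step 2 — Sum components: V_total = 102.3 + j62.33 V.
Step 3 — Convert to polar: |V_total| = 119.8 V, ∠V_total = 31.3°.

V_total = 119.8∠31.3° V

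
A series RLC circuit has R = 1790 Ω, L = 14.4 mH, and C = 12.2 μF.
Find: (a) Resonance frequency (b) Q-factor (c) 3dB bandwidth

Step 1 — Resonance: ω₀ = 1/√(LC) = 1/√(0.0144·1.22e-05) = 2386 rad/s.
Step 2 — f₀ = ω₀/(2π) = 379.7 Hz.
Step 3 — Series Q: Q = ω₀L/R = 2386·0.0144/1790 = 0.01919.
Step 4 — Bandwidth: Δω = ω₀/Q = 1.243e+05 rad/s; BW = Δω/(2π) = 1.978e+04 Hz.

(a) f₀ = 379.7 Hz  (b) Q = 0.01919  (c) BW = 1.978e+04 Hz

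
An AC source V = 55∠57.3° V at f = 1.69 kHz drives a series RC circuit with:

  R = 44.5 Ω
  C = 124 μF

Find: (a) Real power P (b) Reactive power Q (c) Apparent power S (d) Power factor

Step 1 — Angular frequency: ω = 2π·f = 2π·1690 = 1.062e+04 rad/s.
Step 2 — Component impedances:
  R: Z = R = 44.5 Ω
  C: Z = 1/(jωC) = -j/(ω·C) = 0 - j0.7595 Ω
Step 3 — Series combination: Z_total = R + C = 44.5 - j0.7595 Ω = 44.51∠-1.0° Ω.
Step 4 — Source phasor: V = 55∠57.3° V = 29.71 + j46.28 V.
Step 5 — Current: I = V / Z = 0.6498 + j1.051 A = 1.236∠58.3° A.
Step 6 — Complex power: S = V·I* = 67.96 - j1.16 VA.
Step 7 — Real power: P = Re(S) = 67.96 W.
Step 8 — Reactive power: Q = Im(S) = -1.16 VAR.
Step 9 — Apparent power: |S| = 67.97 VA.
Step 10 — Power factor: PF = P/|S| = 0.9999 (leading).

(a) P = 67.96 W  (b) Q = -1.16 VAR  (c) S = 67.97 VA  (d) PF = 0.9999 (leading)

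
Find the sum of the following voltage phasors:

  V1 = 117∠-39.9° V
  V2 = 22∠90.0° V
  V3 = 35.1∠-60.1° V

Step 1 — Convert each phasor to rectangular form:
  V1 = 117·(cos(-39.9°) + j·sin(-39.9°)) = 89.76 - j75.05 V
  V2 = 22·(cos(90.0°) + j·sin(90.0°)) = 0 + j22 V
  V3 = 35.1·(cos(-60.1°) + j·sin(-60.1°)) = 17.5 - j30.43 V
Step 2 — Sum components: V_total = 107.3 - j83.48 V.
Step 3 — Convert to polar: |V_total| = 135.9 V, ∠V_total = -37.9°.

V_total = 135.9∠-37.9° V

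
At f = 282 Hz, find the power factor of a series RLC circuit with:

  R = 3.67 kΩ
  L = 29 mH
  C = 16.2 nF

Step 1 — Angular frequency: ω = 2π·f = 2π·282 = 1772 rad/s.
Step 2 — Component impedances:
  R: Z = R = 3670 Ω
  L: Z = jωL = j·1772·0.029 = 0 + j51.38 Ω
  C: Z = 1/(jωC) = -j/(ω·C) = 0 - j3.484e+04 Ω
Step 3 — Series combination: Z_total = R + L + C = 3670 - j3.479e+04 Ω = 3.498e+04∠-84.0° Ω.
Step 4 — Power factor: PF = cos(φ) = Re(Z)/|Z| = 3670/3.498e+04 = 0.1049.
Step 5 — Type: Im(Z) = -3.479e+04 ⇒ leading (phase φ = -84.0°).

PF = 0.1049 (leading, φ = -84.0°)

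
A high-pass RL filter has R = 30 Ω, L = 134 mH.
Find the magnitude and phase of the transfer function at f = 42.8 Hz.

Step 1 — Angular frequency: ω = 2π·42.8 = 268.9 rad/s.
Step 2 — Transfer function: H(jω) = jωL/(R + jωL).
Step 3 — Numerator jωL = j·36.04; denominator R + jωL = 30 + j36.04.
Step 4 — H = 0.5906 + j0.4917.
Step 5 — Magnitude: |H| = 0.7685 (-2.3 dB); phase: φ = 39.8°.

|H| = 0.7685 (-2.3 dB), φ = 39.8°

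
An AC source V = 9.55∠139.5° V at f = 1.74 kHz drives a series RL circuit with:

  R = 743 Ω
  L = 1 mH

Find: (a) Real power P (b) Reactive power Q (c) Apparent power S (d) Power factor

Step 1 — Angular frequency: ω = 2π·f = 2π·1740 = 1.093e+04 rad/s.
Step 2 — Component impedances:
  R: Z = R = 743 Ω
  L: Z = jωL = j·1.093e+04·0.001 = 0 + j10.93 Ω
Step 3 — Series combination: Z_total = R + L = 743 + j10.93 Ω = 743.1∠0.8° Ω.
Step 4 — Source phasor: V = 9.55∠139.5° V = -7.262 + j6.202 V.
Step 5 — Current: I = V / Z = -0.009649 + j0.00849 A = 0.01285∠138.7° A.
Step 6 — Complex power: S = V·I* = 0.1227 + j0.001806 VA.
Step 7 — Real power: P = Re(S) = 0.1227 W.
Step 8 — Reactive power: Q = Im(S) = 0.001806 VAR.
Step 9 — Apparent power: |S| = 0.1227 VA.
Step 10 — Power factor: PF = P/|S| = 0.9999 (lagging).

(a) P = 0.1227 W  (b) Q = 0.001806 VAR  (c) S = 0.1227 VA  (d) PF = 0.9999 (lagging)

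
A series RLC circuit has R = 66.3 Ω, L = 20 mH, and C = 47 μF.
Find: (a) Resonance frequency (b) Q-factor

Step 1 — Resonance condition Im(Z)=0 gives ω₀ = 1/√(LC).
Step 2 — ω₀ = 1/√(0.02·4.7e-05) = 1031 rad/s.
Step 3 — f₀ = ω₀/(2π) = 164.2 Hz.
Step 4 — Series Q: Q = ω₀L/R = 1031·0.02/66.3 = 0.3111.

(a) f₀ = 164.2 Hz  (b) Q = 0.3111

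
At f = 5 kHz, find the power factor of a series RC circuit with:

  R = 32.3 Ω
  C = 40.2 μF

Step 1 — Angular frequency: ω = 2π·f = 2π·5000 = 3.142e+04 rad/s.
Step 2 — Component impedances:
  R: Z = R = 32.3 Ω
  C: Z = 1/(jωC) = -j/(ω·C) = 0 - j0.7918 Ω
Step 3 — Series combination: Z_total = R + C = 32.3 - j0.7918 Ω = 32.31∠-1.4° Ω.
Step 4 — Power factor: PF = cos(φ) = Re(Z)/|Z| = 32.3/32.31 = 0.9997.
Step 5 — Type: Im(Z) = -0.7918 ⇒ leading (phase φ = -1.4°).

PF = 0.9997 (leading, φ = -1.4°)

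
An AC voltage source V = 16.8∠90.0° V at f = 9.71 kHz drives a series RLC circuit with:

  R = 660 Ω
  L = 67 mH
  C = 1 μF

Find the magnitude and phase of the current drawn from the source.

Step 1 — Angular frequency: ω = 2π·f = 2π·9710 = 6.101e+04 rad/s.
Step 2 — Component impedances:
  R: Z = R = 660 Ω
  L: Z = jωL = j·6.101e+04·0.067 = 0 + j4088 Ω
  C: Z = 1/(jωC) = -j/(ω·C) = 0 - j16.39 Ω
Step 3 — Series combination: Z_total = R + L + C = 660 + j4071 Ω = 4124∠80.8° Ω.
Step 4 — Source phasor: V = 16.8∠90.0° V = 0 + j16.8 V.
Step 5 — Ohm's law: I = V / Z_total = (0 + j16.8) / (660 + j4071) = 0.004021 + j0.0006518 A.
Step 6 — Convert to polar: |I| = 0.004073 A, ∠I = 9.2°.

I = 0.004073∠9.2° A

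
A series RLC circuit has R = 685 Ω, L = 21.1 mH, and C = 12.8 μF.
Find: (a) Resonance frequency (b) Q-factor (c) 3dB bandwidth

Step 1 — Resonance condition Im(Z)=0 gives ω₀ = 1/√(LC).
Step 2 — ω₀ = 1/√(0.0211·1.28e-05) = 1924 rad/s.
Step 3 — f₀ = ω₀/(2π) = 306.2 Hz.
Step 4 — Series Q: Q = ω₀L/R = 1924·0.0211/685 = 0.05927.
Step 5 — 3dB bandwidth: Δω = ω₀/Q = 3.246e+04 rad/s; BW = Δω/(2π) = 5167 Hz.

(a) f₀ = 306.2 Hz  (b) Q = 0.05927  (c) BW = 5167 Hz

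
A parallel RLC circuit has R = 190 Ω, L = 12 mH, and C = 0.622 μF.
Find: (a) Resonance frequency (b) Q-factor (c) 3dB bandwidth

Step 1 — Resonance: ω₀ = 1/√(LC) = 1/√(0.012·6.22e-07) = 1.157e+04 rad/s.
Step 2 — f₀ = ω₀/(2π) = 1842 Hz.
Step 3 — Parallel Q: Q = R/(ω₀L) = 190/(1.157e+04·0.012) = 1.368.
Step 4 — Bandwidth: Δω = ω₀/Q = 8462 rad/s; BW = Δω/(2π) = 1347 Hz.

(a) f₀ = 1842 Hz  (b) Q = 1.368  (c) BW = 1347 Hz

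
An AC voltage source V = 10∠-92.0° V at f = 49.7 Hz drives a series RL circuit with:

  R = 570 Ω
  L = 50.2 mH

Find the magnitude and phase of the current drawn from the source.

Step 1 — Angular frequency: ω = 2π·f = 2π·49.7 = 312.3 rad/s.
Step 2 — Component impedances:
  R: Z = R = 570 Ω
  L: Z = jωL = j·312.3·0.0502 = 0 + j15.68 Ω
Step 3 — Series combination: Z_total = R + L = 570 + j15.68 Ω = 570.2∠1.6° Ω.
Step 4 — Source phasor: V = 10∠-92.0° V = -0.349 - j9.994 V.
Step 5 — Ohm's law: I = V / Z_total = (-0.349 - j9.994) / (570 + j15.68) = -0.001094 - j0.0175 A.
Step 6 — Convert to polar: |I| = 0.01754 A, ∠I = -93.6°.

I = 0.01754∠-93.6° A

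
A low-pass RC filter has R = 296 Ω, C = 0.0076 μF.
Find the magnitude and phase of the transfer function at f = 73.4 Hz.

Step 1 — Angular frequency: ω = 2π·73.4 = 461.2 rad/s.
Step 2 — Transfer function: H(jω) = 1/(1 + jωRC).
Step 3 — Denominator: 1 + jωRC = 1 + j·461.2·296·7.6e-09 = 1 + j0.001037.
Step 4 — H = 1 - j0.001037.
Step 5 — Magnitude: |H| = 1 (-0.0 dB); phase: φ = -0.1°.

|H| = 1 (-0.0 dB), φ = -0.1°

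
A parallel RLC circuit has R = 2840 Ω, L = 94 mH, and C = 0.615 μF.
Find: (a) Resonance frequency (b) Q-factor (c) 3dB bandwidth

Step 1 — Resonance: ω₀ = 1/√(LC) = 1/√(0.094·6.15e-07) = 4159 rad/s.
Step 2 — f₀ = ω₀/(2π) = 661.9 Hz.
Step 3 — Parallel Q: Q = R/(ω₀L) = 2840/(4159·0.094) = 7.264.
Step 4 — Bandwidth: Δω = ω₀/Q = 572.5 rad/s; BW = Δω/(2π) = 91.12 Hz.

(a) f₀ = 661.9 Hz  (b) Q = 7.264  (c) BW = 91.12 Hz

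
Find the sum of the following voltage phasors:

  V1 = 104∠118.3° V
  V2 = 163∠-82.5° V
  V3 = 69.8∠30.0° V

Step 1 — Convert each phasor to rectangular form:
  V1 = 104·(cos(118.3°) + j·sin(118.3°)) = -49.31 + j91.57 V
  V2 = 163·(cos(-82.5°) + j·sin(-82.5°)) = 21.28 - j161.6 V
  V3 = 69.8·(cos(30.0°) + j·sin(30.0°)) = 60.45 + j34.9 V
Step 2 — Sum components: V_total = 32.42 - j35.14 V.
Step 3 — Convert to polar: |V_total| = 47.81 V, ∠V_total = -47.3°.

V_total = 47.81∠-47.3° V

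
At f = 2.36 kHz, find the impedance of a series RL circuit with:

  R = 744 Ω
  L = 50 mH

Step 1 — Angular frequency: ω = 2π·f = 2π·2360 = 1.483e+04 rad/s.
Step 2 — Component impedances:
  R: Z = R = 744 Ω
  L: Z = jωL = j·1.483e+04·0.05 = 0 + j741.4 Ω
Step 3 — Series combination: Z_total = R + L = 744 + j741.4 Ω = 1050∠44.9° Ω.

Z = 744 + j741.4 Ω = 1050∠44.9° Ω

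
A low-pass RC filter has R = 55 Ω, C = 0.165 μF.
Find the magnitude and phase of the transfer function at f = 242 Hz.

Step 1 — Angular frequency: ω = 2π·242 = 1521 rad/s.
Step 2 — Transfer function: H(jω) = 1/(1 + jωRC).
Step 3 — Denominator: 1 + jωRC = 1 + j·1521·55·1.65e-07 = 1 + j0.0138.
Step 4 — H = 0.9998 - j0.0138.
Step 5 — Magnitude: |H| = 0.9999 (-0.0 dB); phase: φ = -0.8°.

|H| = 0.9999 (-0.0 dB), φ = -0.8°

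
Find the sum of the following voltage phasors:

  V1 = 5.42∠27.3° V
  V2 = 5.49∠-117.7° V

Step 1 — Convert each phasor to rectangular form:
  V1 = 5.42·(cos(27.3°) + j·sin(27.3°)) = 4.816 + j2.486 V
  V2 = 5.49·(cos(-117.7°) + j·sin(-117.7°)) = -2.552 - j4.861 V
Step 2 — Sum components: V_total = 2.264 - j2.375 V.
Step 3 — Convert to polar: |V_total| = 3.281 V, ∠V_total = -46.4°.

V_total = 3.281∠-46.4° V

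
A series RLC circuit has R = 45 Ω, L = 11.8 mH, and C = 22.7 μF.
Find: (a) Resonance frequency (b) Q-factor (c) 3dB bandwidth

Step 1 — Resonance: ω₀ = 1/√(LC) = 1/√(0.0118·2.27e-05) = 1932 rad/s.
Step 2 — f₀ = ω₀/(2π) = 307.5 Hz.
Step 3 — Series Q: Q = ω₀L/R = 1932·0.0118/45 = 0.5067.
Step 4 — Bandwidth: Δω = ω₀/Q = 3814 rad/s; BW = Δω/(2π) = 606.9 Hz.

(a) f₀ = 307.5 Hz  (b) Q = 0.5067  (c) BW = 606.9 Hz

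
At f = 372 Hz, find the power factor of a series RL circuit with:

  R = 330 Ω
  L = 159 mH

Step 1 — Angular frequency: ω = 2π·f = 2π·372 = 2337 rad/s.
Step 2 — Component impedances:
  R: Z = R = 330 Ω
  L: Z = jωL = j·2337·0.159 = 0 + j371.6 Ω
Step 3 — Series combination: Z_total = R + L = 330 + j371.6 Ω = 497∠48.4° Ω.
Step 4 — Power factor: PF = cos(φ) = Re(Z)/|Z| = 330/497 = 0.664.
Step 5 — Type: Im(Z) = 371.6 ⇒ lagging (phase φ = 48.4°).

PF = 0.664 (lagging, φ = 48.4°)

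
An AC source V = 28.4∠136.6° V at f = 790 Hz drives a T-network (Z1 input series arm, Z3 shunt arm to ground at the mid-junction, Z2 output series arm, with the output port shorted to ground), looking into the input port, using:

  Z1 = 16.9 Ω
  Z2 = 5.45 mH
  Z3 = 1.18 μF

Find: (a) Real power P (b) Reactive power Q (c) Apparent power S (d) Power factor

Step 1 — Angular frequency: ω = 2π·f = 2π·790 = 4964 rad/s.
Step 2 — Component impedances:
  Z1: Z = R = 16.9 Ω
  Z2: Z = jωL = j·4964·0.00545 = 0 + j27.05 Ω
  Z3: Z = 1/(jωC) = -j/(ω·C) = 0 - j170.7 Ω
Step 3 — With the output port shorted to ground, the output series arm Z2 runs from the junction to ground; the shunt arm Z3 also runs from the junction to ground. They appear in parallel: Z3 || Z2 = 0 + j32.15 Ω.
Step 4 — Series with input arm Z1: Z_in = Z1 + (Z3 || Z2) = 16.9 + j32.15 Ω = 36.32∠62.3° Ω.
Step 5 — Source phasor: V = 28.4∠136.6° V = -20.63 + j19.51 V.
Step 6 — Current: I = V / Z = 0.2112 + j0.7529 A = 0.782∠74.3° A.
Step 7 — Complex power: S = V·I* = 10.33 + j19.66 VA.
Step 8 — Real power: P = Re(S) = 10.33 W.
Step 9 — Reactive power: Q = Im(S) = 19.66 VAR.
Step 10 — Apparent power: |S| = 22.21 VA.
Step 11 — Power factor: PF = P/|S| = 0.4653 (lagging).

(a) P = 10.33 W  (b) Q = 19.66 VAR  (c) S = 22.21 VA  (d) PF = 0.4653 (lagging)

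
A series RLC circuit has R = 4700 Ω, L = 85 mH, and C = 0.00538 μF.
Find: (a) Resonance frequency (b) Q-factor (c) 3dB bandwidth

Step 1 — Resonance: ω₀ = 1/√(LC) = 1/√(0.085·5.38e-09) = 4.676e+04 rad/s.
Step 2 — f₀ = ω₀/(2π) = 7443 Hz.
Step 3 — Series Q: Q = ω₀L/R = 4.676e+04·0.085/4700 = 0.8457.
Step 4 — Bandwidth: Δω = ω₀/Q = 5.529e+04 rad/s; BW = Δω/(2π) = 8800 Hz.

(a) f₀ = 7443 Hz  (b) Q = 0.8457  (c) BW = 8800 Hz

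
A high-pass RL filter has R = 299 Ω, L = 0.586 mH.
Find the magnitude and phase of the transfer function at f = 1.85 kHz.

Step 1 — Angular frequency: ω = 2π·1850 = 1.162e+04 rad/s.
Step 2 — Transfer function: H(jω) = jωL/(R + jωL).
Step 3 — Numerator jωL = j·6.812; denominator R + jωL = 299 + j6.812.
Step 4 — H = 0.0005187 + j0.02277.
Step 5 — Magnitude: |H| = 0.02278 (-32.9 dB); phase: φ = 88.7°.

|H| = 0.02278 (-32.9 dB), φ = 88.7°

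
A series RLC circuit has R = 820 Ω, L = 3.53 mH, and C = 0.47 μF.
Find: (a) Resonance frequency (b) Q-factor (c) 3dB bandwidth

Step 1 — Resonance: ω₀ = 1/√(LC) = 1/√(0.00353·4.7e-07) = 2.455e+04 rad/s.
Step 2 — f₀ = ω₀/(2π) = 3907 Hz.
Step 3 — Series Q: Q = ω₀L/R = 2.455e+04·0.00353/820 = 0.1057.
Step 4 — Bandwidth: Δω = ω₀/Q = 2.323e+05 rad/s; BW = Δω/(2π) = 3.697e+04 Hz.

(a) f₀ = 3907 Hz  (b) Q = 0.1057  (c) BW = 3.697e+04 Hz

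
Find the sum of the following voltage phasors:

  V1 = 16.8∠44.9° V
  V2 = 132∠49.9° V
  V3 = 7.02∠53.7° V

Step 1 — Convert each phasor to rectangular form:
  V1 = 16.8·(cos(44.9°) + j·sin(44.9°)) = 11.9 + j11.86 V
  V2 = 132·(cos(49.9°) + j·sin(49.9°)) = 85.02 + j101 V
  V3 = 7.02·(cos(53.7°) + j·sin(53.7°)) = 4.156 + j5.658 V
Step 2 — Sum components: V_total = 101.1 + j118.5 V.
Step 3 — Convert to polar: |V_total| = 155.7 V, ∠V_total = 49.5°.

V_total = 155.7∠49.5° V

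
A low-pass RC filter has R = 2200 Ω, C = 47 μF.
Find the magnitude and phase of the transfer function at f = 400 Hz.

Step 1 — Angular frequency: ω = 2π·400 = 2513 rad/s.
Step 2 — Transfer function: H(jω) = 1/(1 + jωRC).
Step 3 — Denominator: 1 + jωRC = 1 + j·2513·2200·4.7e-05 = 1 + j259.9.
Step 4 — H = 1.481e-05 - j0.003848.
Step 5 — Magnitude: |H| = 0.003848 (-48.3 dB); phase: φ = -89.8°.

|H| = 0.003848 (-48.3 dB), φ = -89.8°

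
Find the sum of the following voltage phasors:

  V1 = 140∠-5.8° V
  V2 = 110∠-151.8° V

Step 1 — Convert each phasor to rectangular form:
  V1 = 140·(cos(-5.8°) + j·sin(-5.8°)) = 139.3 - j14.15 V
  V2 = 110·(cos(-151.8°) + j·sin(-151.8°)) = -96.94 - j51.98 V
Step 2 — Sum components: V_total = 42.34 - j66.13 V.
Step 3 — Convert to polar: |V_total| = 78.52 V, ∠V_total = -57.4°.

V_total = 78.52∠-57.4° V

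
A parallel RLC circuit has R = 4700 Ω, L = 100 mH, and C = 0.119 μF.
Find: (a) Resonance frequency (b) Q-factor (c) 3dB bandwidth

Step 1 — Resonance: ω₀ = 1/√(LC) = 1/√(0.1·1.19e-07) = 9167 rad/s.
Step 2 — f₀ = ω₀/(2π) = 1459 Hz.
Step 3 — Parallel Q: Q = R/(ω₀L) = 4700/(9167·0.1) = 5.127.
Step 4 — Bandwidth: Δω = ω₀/Q = 1788 rad/s; BW = Δω/(2π) = 284.6 Hz.

(a) f₀ = 1459 Hz  (b) Q = 5.127  (c) BW = 284.6 Hz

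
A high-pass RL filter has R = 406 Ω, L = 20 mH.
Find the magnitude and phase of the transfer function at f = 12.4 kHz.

Step 1 — Angular frequency: ω = 2π·1.24e+04 = 7.791e+04 rad/s.
Step 2 — Transfer function: H(jω) = jωL/(R + jωL).
Step 3 — Numerator jωL = j·1558; denominator R + jωL = 406 + j1558.
Step 4 — H = 0.9364 + j0.244.
Step 5 — Magnitude: |H| = 0.9677 (-0.3 dB); phase: φ = 14.6°.

|H| = 0.9677 (-0.3 dB), φ = 14.6°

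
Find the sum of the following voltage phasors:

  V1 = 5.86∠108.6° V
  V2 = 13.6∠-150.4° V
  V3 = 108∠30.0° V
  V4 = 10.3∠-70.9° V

Step 1 — Convert each phasor to rectangular form:
  V1 = 5.86·(cos(108.6°) + j·sin(108.6°)) = -1.869 + j5.554 V
  V2 = 13.6·(cos(-150.4°) + j·sin(-150.4°)) = -11.83 - j6.718 V
  V3 = 108·(cos(30.0°) + j·sin(30.0°)) = 93.53 + j54 V
  V4 = 10.3·(cos(-70.9°) + j·sin(-70.9°)) = 3.37 - j9.733 V
Step 2 — Sum components: V_total = 83.21 + j43.1 V.
Step 3 — Convert to polar: |V_total| = 93.71 V, ∠V_total = 27.4°.

V_total = 93.71∠27.4° V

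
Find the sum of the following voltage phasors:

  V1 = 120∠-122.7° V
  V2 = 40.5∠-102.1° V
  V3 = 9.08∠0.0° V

Step 1 — Convert each phasor to rectangular form:
  V1 = 120·(cos(-122.7°) + j·sin(-122.7°)) = -64.83 - j101 V
  V2 = 40.5·(cos(-102.1°) + j·sin(-102.1°)) = -8.49 - j39.6 V
  V3 = 9.08·(cos(0.0°) + j·sin(0.0°)) = 9.08 V
Step 2 — Sum components: V_total = -64.24 - j140.6 V.
Step 3 — Convert to polar: |V_total| = 154.6 V, ∠V_total = -114.6°.

V_total = 154.6∠-114.6° V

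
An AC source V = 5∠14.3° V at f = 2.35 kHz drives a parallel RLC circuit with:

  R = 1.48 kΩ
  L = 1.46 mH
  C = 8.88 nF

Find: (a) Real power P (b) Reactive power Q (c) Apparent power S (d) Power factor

Step 1 — Angular frequency: ω = 2π·f = 2π·2350 = 1.477e+04 rad/s.
Step 2 — Component impedances:
  R: Z = R = 1480 Ω
  L: Z = jωL = j·1.477e+04·0.00146 = 0 + j21.56 Ω
  C: Z = 1/(jωC) = -j/(ω·C) = 0 - j7627 Ω
Step 3 — Parallel combination: 1/Z_total = 1/R + 1/L + 1/C; Z_total = 0.3157 + j21.61 Ω = 21.62∠89.2° Ω.
Step 4 — Source phasor: V = 5∠14.3° V = 4.845 + j1.235 V.
Step 5 — Current: I = V / Z = 0.0604 - j0.2233 A = 0.2313∠-74.9° A.
Step 6 — Complex power: S = V·I* = 0.01689 + j1.156 VA.
Step 7 — Real power: P = Re(S) = 0.01689 W.
Step 8 — Reactive power: Q = Im(S) = 1.156 VAR.
Step 9 — Apparent power: |S| = 1.157 VA.
Step 10 — Power factor: PF = P/|S| = 0.01461 (lagging).

(a) P = 0.01689 W  (b) Q = 1.156 VAR  (c) S = 1.157 VA  (d) PF = 0.01461 (lagging)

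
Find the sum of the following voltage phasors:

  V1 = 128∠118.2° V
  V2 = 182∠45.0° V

Step 1 — Convert each phasor to rectangular form:
  V1 = 128·(cos(118.2°) + j·sin(118.2°)) = -60.49 + j112.8 V
  V2 = 182·(cos(45.0°) + j·sin(45.0°)) = 128.7 + j128.7 V
Step 2 — Sum components: V_total = 68.21 + j241.5 V.
Step 3 — Convert to polar: |V_total| = 250.9 V, ∠V_total = 74.2°.

V_total = 250.9∠74.2° V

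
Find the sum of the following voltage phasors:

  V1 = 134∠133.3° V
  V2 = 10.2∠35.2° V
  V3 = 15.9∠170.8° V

Step 1 — Convert each phasor to rectangular form:
  V1 = 134·(cos(133.3°) + j·sin(133.3°)) = -91.9 + j97.52 V
  V2 = 10.2·(cos(35.2°) + j·sin(35.2°)) = 8.335 + j5.88 V
  V3 = 15.9·(cos(170.8°) + j·sin(170.8°)) = -15.7 + j2.542 V
Step 2 — Sum components: V_total = -99.26 + j105.9 V.
Step 3 — Convert to polar: |V_total| = 145.2 V, ∠V_total = 133.1°.

V_total = 145.2∠133.1° V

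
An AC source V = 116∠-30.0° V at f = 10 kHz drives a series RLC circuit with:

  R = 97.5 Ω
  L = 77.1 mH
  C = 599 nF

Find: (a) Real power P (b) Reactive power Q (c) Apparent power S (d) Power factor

Step 1 — Angular frequency: ω = 2π·f = 2π·1e+04 = 6.283e+04 rad/s.
Step 2 — Component impedances:
  R: Z = R = 97.5 Ω
  L: Z = jωL = j·6.283e+04·0.0771 = 0 + j4844 Ω
  C: Z = 1/(jωC) = -j/(ω·C) = 0 - j26.57 Ω
Step 3 — Series combination: Z_total = R + L + C = 97.5 + j4818 Ω = 4819∠88.8° Ω.
Step 4 — Source phasor: V = 116∠-30.0° V = 100.5 - j58 V.
Step 5 — Current: I = V / Z = -0.01161 - j0.02109 A = 0.02407∠-118.8° A.
Step 6 — Complex power: S = V·I* = 0.0565 + j2.792 VA.
Step 7 — Real power: P = Re(S) = 0.0565 W.
Step 8 — Reactive power: Q = Im(S) = 2.792 VAR.
Step 9 — Apparent power: |S| = 2.792 VA.
Step 10 — Power factor: PF = P/|S| = 0.02023 (lagging).

(a) P = 0.0565 W  (b) Q = 2.792 VAR  (c) S = 2.792 VA  (d) PF = 0.02023 (lagging)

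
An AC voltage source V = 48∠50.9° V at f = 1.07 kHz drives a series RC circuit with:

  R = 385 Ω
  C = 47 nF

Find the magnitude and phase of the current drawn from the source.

Step 1 — Angular frequency: ω = 2π·f = 2π·1070 = 6723 rad/s.
Step 2 — Component impedances:
  R: Z = R = 385 Ω
  C: Z = 1/(jωC) = -j/(ω·C) = 0 - j3165 Ω
Step 3 — Series combination: Z_total = R + C = 385 - j3165 Ω = 3188∠-83.1° Ω.
Step 4 — Source phasor: V = 48∠50.9° V = 30.27 + j37.25 V.
Step 5 — Ohm's law: I = V / Z_total = (30.27 + j37.25) / (385 - j3165) = -0.01045 + j0.01084 A.
Step 6 — Convert to polar: |I| = 0.01506 A, ∠I = 134.0°.

I = 0.01506∠134.0° A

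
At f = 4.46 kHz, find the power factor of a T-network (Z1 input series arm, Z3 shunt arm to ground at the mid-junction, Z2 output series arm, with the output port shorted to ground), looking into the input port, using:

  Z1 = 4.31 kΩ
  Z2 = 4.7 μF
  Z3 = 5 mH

Step 1 — Angular frequency: ω = 2π·f = 2π·4460 = 2.802e+04 rad/s.
Step 2 — Component impedances:
  Z1: Z = R = 4310 Ω
  Z2: Z = 1/(jωC) = -j/(ω·C) = 0 - j7.593 Ω
  Z3: Z = jωL = j·2.802e+04·0.005 = 0 + j140.1 Ω
Step 3 — With the output port shorted to ground, the output series arm Z2 runs from the junction to ground; the shunt arm Z3 also runs from the junction to ground. They appear in parallel: Z3 || Z2 = 0 - j8.028 Ω.
Step 4 — Series with input arm Z1: Z_in = Z1 + (Z3 || Z2) = 4310 - j8.028 Ω = 4310∠-0.1° Ω.
Step 5 — Power factor: PF = cos(φ) = Re(Z)/|Z| = 4310/4310 = 1.
Step 6 — Type: Im(Z) = -8.028 ⇒ leading (phase φ = -0.1°).

PF = 1 (leading, φ = -0.1°)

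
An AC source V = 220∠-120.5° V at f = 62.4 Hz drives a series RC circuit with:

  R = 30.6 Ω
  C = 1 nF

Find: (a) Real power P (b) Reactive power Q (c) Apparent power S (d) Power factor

Step 1 — Angular frequency: ω = 2π·f = 2π·62.4 = 392.1 rad/s.
Step 2 — Component impedances:
  R: Z = R = 30.6 Ω
  C: Z = 1/(jωC) = -j/(ω·C) = 0 - j2.551e+06 Ω
Step 3 — Series combination: Z_total = R + C = 30.6 - j2.551e+06 Ω = 2.551e+06∠-90.0° Ω.
Step 4 — Source phasor: V = 220∠-120.5° V = -111.7 - j189.6 V.
Step 5 — Current: I = V / Z = 7.432e-05 - j4.378e-05 A = 8.626e-05∠-30.5° A.
Step 6 — Complex power: S = V·I* = 2.277e-07 - j0.01898 VA.
Step 7 — Real power: P = Re(S) = 2.277e-07 W.
Step 8 — Reactive power: Q = Im(S) = -0.01898 VAR.
Step 9 — Apparent power: |S| = 0.01898 VA.
Step 10 — Power factor: PF = P/|S| = 1.2e-05 (leading).

(a) P = 2.277e-07 W  (b) Q = -0.01898 VAR  (c) S = 0.01898 VA  (d) PF = 1.2e-05 (leading)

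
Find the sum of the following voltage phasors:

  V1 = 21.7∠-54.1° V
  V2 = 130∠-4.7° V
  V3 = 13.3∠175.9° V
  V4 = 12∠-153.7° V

Step 1 — Convert each phasor to rectangular form:
  V1 = 21.7·(cos(-54.1°) + j·sin(-54.1°)) = 12.72 - j17.58 V
  V2 = 130·(cos(-4.7°) + j·sin(-4.7°)) = 129.6 - j10.65 V
  V3 = 13.3·(cos(175.9°) + j·sin(175.9°)) = -13.27 + j0.9509 V
  V4 = 12·(cos(-153.7°) + j·sin(-153.7°)) = -10.76 - j5.317 V
Step 2 — Sum components: V_total = 118.3 - j32.6 V.
Step 3 — Convert to polar: |V_total| = 122.7 V, ∠V_total = -15.4°.

V_total = 122.7∠-15.4° V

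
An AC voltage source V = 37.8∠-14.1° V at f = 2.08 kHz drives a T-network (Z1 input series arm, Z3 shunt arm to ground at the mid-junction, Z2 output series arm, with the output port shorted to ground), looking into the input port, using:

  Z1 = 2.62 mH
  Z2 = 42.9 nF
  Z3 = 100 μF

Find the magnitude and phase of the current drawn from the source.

Step 1 — Angular frequency: ω = 2π·f = 2π·2080 = 1.307e+04 rad/s.
Step 2 — Component impedances:
  Z1: Z = jωL = j·1.307e+04·0.00262 = 0 + j34.24 Ω
  Z2: Z = 1/(jωC) = -j/(ω·C) = 0 - j1784 Ω
  Z3: Z = 1/(jωC) = -j/(ω·C) = 0 - j0.7652 Ω
Step 3 — With the output port shorted to ground, the output series arm Z2 runs from the junction to ground; the shunt arm Z3 also runs from the junction to ground. They appear in parallel: Z3 || Z2 = 0 - j0.7648 Ω.
Step 4 — Series with input arm Z1: Z_in = Z1 + (Z3 || Z2) = 0 + j33.48 Ω = 33.48∠90.0° Ω.
Step 5 — Source phasor: V = 37.8∠-14.1° V = 36.66 - j9.209 V.
Step 6 — Ohm's law: I = V / Z_total = (36.66 - j9.209) / (0 + j33.48) = -0.2751 - j1.095 A.
Step 7 — Convert to polar: |I| = 1.129 A, ∠I = -104.1°.

I = 1.129∠-104.1° A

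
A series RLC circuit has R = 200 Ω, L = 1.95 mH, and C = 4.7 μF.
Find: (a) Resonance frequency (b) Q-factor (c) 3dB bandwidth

Step 1 — Resonance: ω₀ = 1/√(LC) = 1/√(0.00195·4.7e-06) = 1.045e+04 rad/s.
Step 2 — f₀ = ω₀/(2π) = 1662 Hz.
Step 3 — Series Q: Q = ω₀L/R = 1.045e+04·0.00195/200 = 0.1018.
Step 4 — Bandwidth: Δω = ω₀/Q = 1.026e+05 rad/s; BW = Δω/(2π) = 1.632e+04 Hz.

(a) f₀ = 1662 Hz  (b) Q = 0.1018  (c) BW = 1.632e+04 Hz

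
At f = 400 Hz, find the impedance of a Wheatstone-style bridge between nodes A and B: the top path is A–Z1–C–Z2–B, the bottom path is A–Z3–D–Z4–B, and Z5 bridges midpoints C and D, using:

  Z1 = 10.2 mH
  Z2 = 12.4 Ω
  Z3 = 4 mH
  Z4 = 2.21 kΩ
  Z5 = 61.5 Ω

Step 1 — Angular frequency: ω = 2π·f = 2π·400 = 2513 rad/s.
Step 2 — Component impedances:
  Z1: Z = jωL = j·2513·0.0102 = 0 + j25.64 Ω
  Z2: Z = R = 12.4 Ω
  Z3: Z = jωL = j·2513·0.004 = 0 + j10.05 Ω
  Z4: Z = R = 2210 Ω
  Z5: Z = R = 61.5 Ω
Step 3 — Bridge requires nodal analysis (the Z5 bridge couples midpoints C and D, so the two paths cannot be reduced to a simple series/parallel combination). Setting node B to ground and injecting 1 A at node A, the 3-node admittance system at A, C, D solves to V_A = Z_AB = 20.31 + j20.59 Ω = 28.92∠45.4° Ω.

Z = 20.31 + j20.59 Ω = 28.92∠45.4° Ω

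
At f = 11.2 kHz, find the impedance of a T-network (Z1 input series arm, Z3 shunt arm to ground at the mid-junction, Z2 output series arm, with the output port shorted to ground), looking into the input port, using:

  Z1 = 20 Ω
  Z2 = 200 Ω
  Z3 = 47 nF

Step 1 — Angular frequency: ω = 2π·f = 2π·1.12e+04 = 7.037e+04 rad/s.
Step 2 — Component impedances:
  Z1: Z = R = 20 Ω
  Z2: Z = R = 200 Ω
  Z3: Z = 1/(jωC) = -j/(ω·C) = 0 - j302.3 Ω
Step 3 — With the output port shorted to ground, the output series arm Z2 runs from the junction to ground; the shunt arm Z3 also runs from the junction to ground. They appear in parallel: Z3 || Z2 = 139.1 - j92.03 Ω.
Step 4 — Series with input arm Z1: Z_in = Z1 + (Z3 || Z2) = 159.1 - j92.03 Ω = 183.8∠-30.0° Ω.

Z = 159.1 - j92.03 Ω = 183.8∠-30.0° Ω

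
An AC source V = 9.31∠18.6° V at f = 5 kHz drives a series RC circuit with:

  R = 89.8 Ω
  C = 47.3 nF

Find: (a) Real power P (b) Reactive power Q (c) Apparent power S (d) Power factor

Step 1 — Angular frequency: ω = 2π·f = 2π·5000 = 3.142e+04 rad/s.
Step 2 — Component impedances:
  R: Z = R = 89.8 Ω
  C: Z = 1/(jωC) = -j/(ω·C) = 0 - j673 Ω
Step 3 — Series combination: Z_total = R + C = 89.8 - j673 Ω = 678.9∠-82.4° Ω.
Step 4 — Source phasor: V = 9.31∠18.6° V = 8.824 + j2.97 V.
Step 5 — Current: I = V / Z = -0.002616 + j0.01346 A = 0.01371∠101.0° A.
Step 6 — Complex power: S = V·I* = 0.01689 - j0.1265 VA.
Step 7 — Real power: P = Re(S) = 0.01689 W.
Step 8 — Reactive power: Q = Im(S) = -0.1265 VAR.
Step 9 — Apparent power: |S| = 0.1277 VA.
Step 10 — Power factor: PF = P/|S| = 0.1323 (leading).

(a) P = 0.01689 W  (b) Q = -0.1265 VAR  (c) S = 0.1277 VA  (d) PF = 0.1323 (leading)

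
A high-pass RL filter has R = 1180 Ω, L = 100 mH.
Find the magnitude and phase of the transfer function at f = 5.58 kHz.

Step 1 — Angular frequency: ω = 2π·5580 = 3.506e+04 rad/s.
Step 2 — Transfer function: H(jω) = jωL/(R + jωL).
Step 3 — Numerator jωL = j·3506; denominator R + jωL = 1180 + j3506.
Step 4 — H = 0.8983 + j0.3023.
Step 5 — Magnitude: |H| = 0.9478 (-0.5 dB); phase: φ = 18.6°.

|H| = 0.9478 (-0.5 dB), φ = 18.6°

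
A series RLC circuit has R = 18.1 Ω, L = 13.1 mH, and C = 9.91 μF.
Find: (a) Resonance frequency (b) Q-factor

Step 1 — Resonance condition Im(Z)=0 gives ω₀ = 1/√(LC).
Step 2 — ω₀ = 1/√(0.0131·9.91e-06) = 2775 rad/s.
Step 3 — f₀ = ω₀/(2π) = 441.7 Hz.
Step 4 — Series Q: Q = ω₀L/R = 2775·0.0131/18.1 = 2.009.

(a) f₀ = 441.7 Hz  (b) Q = 2.009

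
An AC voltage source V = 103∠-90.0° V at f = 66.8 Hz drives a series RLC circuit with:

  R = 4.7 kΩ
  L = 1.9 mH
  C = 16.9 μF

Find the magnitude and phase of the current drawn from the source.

Step 1 — Angular frequency: ω = 2π·f = 2π·66.8 = 419.7 rad/s.
Step 2 — Component impedances:
  R: Z = R = 4700 Ω
  L: Z = jωL = j·419.7·0.0019 = 0 + j0.7975 Ω
  C: Z = 1/(jωC) = -j/(ω·C) = 0 - j141 Ω
Step 3 — Series combination: Z_total = R + L + C = 4700 - j140.2 Ω = 4702∠-1.7° Ω.
Step 4 — Source phasor: V = 103∠-90.0° V = 0 - j103 V.
Step 5 — Ohm's law: I = V / Z_total = (0 - j103) / (4700 - j140.2) = 0.0006531 - j0.0219 A.
Step 6 — Convert to polar: |I| = 0.02191 A, ∠I = -88.3°.

I = 0.02191∠-88.3° A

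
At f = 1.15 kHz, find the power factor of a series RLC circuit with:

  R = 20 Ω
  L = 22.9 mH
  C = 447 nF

Step 1 — Angular frequency: ω = 2π·f = 2π·1150 = 7226 rad/s.
Step 2 — Component impedances:
  R: Z = R = 20 Ω
  L: Z = jωL = j·7226·0.0229 = 0 + j165.5 Ω
  C: Z = 1/(jωC) = -j/(ω·C) = 0 - j309.6 Ω
Step 3 — Series combination: Z_total = R + L + C = 20 - j144.1 Ω = 145.5∠-82.1° Ω.
Step 4 — Power factor: PF = cos(φ) = Re(Z)/|Z| = 20/145.52 = 0.1374.
Step 5 — Type: Im(Z) = -144.1 ⇒ leading (phase φ = -82.1°).

PF = 0.1374 (leading, φ = -82.1°)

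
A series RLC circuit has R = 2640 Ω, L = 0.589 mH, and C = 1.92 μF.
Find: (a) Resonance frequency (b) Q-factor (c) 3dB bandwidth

Step 1 — Resonance condition Im(Z)=0 gives ω₀ = 1/√(LC).
Step 2 — ω₀ = 1/√(0.000589·1.92e-06) = 2.974e+04 rad/s.
Step 3 — f₀ = ω₀/(2π) = 4733 Hz.
Step 4 — Series Q: Q = ω₀L/R = 2.974e+04·0.000589/2640 = 0.006634.
Step 5 — 3dB bandwidth: Δω = ω₀/Q = 4.482e+06 rad/s; BW = Δω/(2π) = 7.134e+05 Hz.

(a) f₀ = 4733 Hz  (b) Q = 0.006634  (c) BW = 7.134e+05 Hz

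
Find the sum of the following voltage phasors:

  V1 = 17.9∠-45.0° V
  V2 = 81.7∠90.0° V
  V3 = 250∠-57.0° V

Step 1 — Convert each phasor to rectangular form:
  V1 = 17.9·(cos(-45.0°) + j·sin(-45.0°)) = 12.66 - j12.66 V
  V2 = 81.7·(cos(90.0°) + j·sin(90.0°)) = 0 + j81.7 V
  V3 = 250·(cos(-57.0°) + j·sin(-57.0°)) = 136.2 - j209.7 V
Step 2 — Sum components: V_total = 148.8 - j140.6 V.
Step 3 — Convert to polar: |V_total| = 204.7 V, ∠V_total = -43.4°.

V_total = 204.7∠-43.4° V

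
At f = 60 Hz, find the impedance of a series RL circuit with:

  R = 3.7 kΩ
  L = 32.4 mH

Step 1 — Angular frequency: ω = 2π·f = 2π·60 = 377 rad/s.
Step 2 — Component impedances:
  R: Z = R = 3700 Ω
  L: Z = jωL = j·377·0.0324 = 0 + j12.21 Ω
Step 3 — Series combination: Z_total = R + L = 3700 + j12.21 Ω = 3700∠0.2° Ω.

Z = 3700 + j12.21 Ω = 3700∠0.2° Ω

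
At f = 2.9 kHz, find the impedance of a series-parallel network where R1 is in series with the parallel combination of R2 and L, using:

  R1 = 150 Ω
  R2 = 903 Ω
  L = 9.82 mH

Step 1 — Angular frequency: ω = 2π·f = 2π·2900 = 1.822e+04 rad/s.
Step 2 — Component impedances:
  R1: Z = R = 150 Ω
  R2: Z = R = 903 Ω
  L: Z = jωL = j·1.822e+04·0.00982 = 0 + j178.9 Ω
Step 3 — Parallel branch: R2 || L = 1/(1/R2 + 1/L) = 34.12 + j172.2 Ω.
Step 4 — Series with R1: Z_total = R1 + (R2 || L) = 184.1 + j172.2 Ω = 252.1∠43.1° Ω.

Z = 184.1 + j172.2 Ω = 252.1∠43.1° Ω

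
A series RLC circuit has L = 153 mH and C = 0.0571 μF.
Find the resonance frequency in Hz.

Step 1 — Resonance condition Im(Z)=0 gives ω₀ = 1/√(LC).
Step 2 — ω₀ = 1/√(0.153·5.71e-08) = 1.07e+04 rad/s.
Step 3 — f₀ = ω₀/(2π) = 1703 Hz.

f₀ = 1703 Hz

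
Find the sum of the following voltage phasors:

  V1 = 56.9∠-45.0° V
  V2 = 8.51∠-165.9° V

Step 1 — Convert each phasor to rectangular form:
  V1 = 56.9·(cos(-45.0°) + j·sin(-45.0°)) = 40.23 - j40.23 V
  V2 = 8.51·(cos(-165.9°) + j·sin(-165.9°)) = -8.254 - j2.073 V
Step 2 — Sum components: V_total = 31.98 - j42.31 V.
Step 3 — Convert to polar: |V_total| = 53.03 V, ∠V_total = -52.9°.

V_total = 53.03∠-52.9° V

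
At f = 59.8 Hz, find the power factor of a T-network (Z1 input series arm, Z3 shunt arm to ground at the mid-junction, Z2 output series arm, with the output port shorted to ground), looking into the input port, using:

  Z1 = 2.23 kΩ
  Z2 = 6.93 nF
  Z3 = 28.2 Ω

Step 1 — Angular frequency: ω = 2π·f = 2π·59.8 = 375.7 rad/s.
Step 2 — Component impedances:
  Z1: Z = R = 2230 Ω
  Z2: Z = 1/(jωC) = -j/(ω·C) = 0 - j3.84e+05 Ω
  Z3: Z = R = 28.2 Ω
Step 3 — With the output port shorted to ground, the output series arm Z2 runs from the junction to ground; the shunt arm Z3 also runs from the junction to ground. They appear in parallel: Z3 || Z2 = 28.2 - j0.002071 Ω.
Step 4 — Series with input arm Z1: Z_in = Z1 + (Z3 || Z2) = 2258 - j0.002071 Ω = 2258∠-0.0° Ω.
Step 5 — Power factor: PF = cos(φ) = Re(Z)/|Z| = 2258/2258 = 1.
Step 6 — Type: Im(Z) = -0.002071 ⇒ leading (phase φ = -0.0°).

PF = 1 (leading, φ = -0.0°)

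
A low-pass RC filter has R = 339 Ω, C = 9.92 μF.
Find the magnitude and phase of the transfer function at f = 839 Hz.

Step 1 — Angular frequency: ω = 2π·839 = 5272 rad/s.
Step 2 — Transfer function: H(jω) = 1/(1 + jωRC).
Step 3 — Denominator: 1 + jωRC = 1 + j·5272·339·9.92e-06 = 1 + j17.73.
Step 4 — H = 0.003172 - j0.05623.
Step 5 — Magnitude: |H| = 0.05632 (-25.0 dB); phase: φ = -86.8°.

|H| = 0.05632 (-25.0 dB), φ = -86.8°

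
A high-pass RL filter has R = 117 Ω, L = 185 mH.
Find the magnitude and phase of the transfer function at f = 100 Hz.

Step 1 — Angular frequency: ω = 2π·100 = 628.3 rad/s.
Step 2 — Transfer function: H(jω) = jωL/(R + jωL).
Step 3 — Numerator jωL = j·116.2; denominator R + jωL = 117 + j116.2.
Step 4 — H = 0.4967 + j0.5.
Step 5 — Magnitude: |H| = 0.7048 (-3.0 dB); phase: φ = 45.2°.

|H| = 0.7048 (-3.0 dB), φ = 45.2°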